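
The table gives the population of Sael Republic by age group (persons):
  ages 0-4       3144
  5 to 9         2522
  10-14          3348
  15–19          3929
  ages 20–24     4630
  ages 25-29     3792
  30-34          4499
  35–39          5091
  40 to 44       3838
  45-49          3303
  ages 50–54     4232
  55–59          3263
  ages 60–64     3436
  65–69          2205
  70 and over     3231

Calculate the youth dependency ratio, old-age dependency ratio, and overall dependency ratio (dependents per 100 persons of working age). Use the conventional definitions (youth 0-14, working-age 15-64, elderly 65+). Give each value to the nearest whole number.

0–14: 3144 + 2522 + 3348 = 9014
15–64: 3929 + 4630 + 3792 + 4499 + 5091 + 3838 + 3303 + 4232 + 3263 + 3436 = 40013
65+: 2205 + 3231 = 5436
Youth dependency ratio = 9014 / 40013 × 100 = 23
Old-age dependency ratio = 5436 / 40013 × 100 = 14
Total dependency ratio = (9014 + 5436) / 40013 × 100 = 14450 / 40013 × 100 = 36

Youth dependency ratio: 23
Old-age dependency ratio: 14
Total dependency ratio: 36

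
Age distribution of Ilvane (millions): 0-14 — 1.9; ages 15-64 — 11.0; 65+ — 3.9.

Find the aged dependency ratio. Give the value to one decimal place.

Old-age dependency ratio = 3.9 / 11.0 × 100 = 35.5

Old-age dependency ratio: 35.5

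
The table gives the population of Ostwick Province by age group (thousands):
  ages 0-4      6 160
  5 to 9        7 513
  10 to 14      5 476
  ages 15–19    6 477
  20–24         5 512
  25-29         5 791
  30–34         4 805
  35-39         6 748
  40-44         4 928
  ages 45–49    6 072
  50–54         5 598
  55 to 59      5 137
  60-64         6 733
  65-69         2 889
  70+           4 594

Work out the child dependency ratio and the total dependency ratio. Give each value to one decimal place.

0–14: 6 160 + 7 513 + 5 476 = 19 149
15–64: 6 477 + 5 512 + 5 791 + 4 805 + 6 748 + 4 928 + 6 072 + 5 598 + 5 137 + 6 733 = 57 801
65+: 2 889 + 4 594 = 7 483
Youth dependency ratio = 19 149 / 57 801 × 100 = 33.1
Total dependency ratio = (19 149 + 7 483) / 57 801 × 100 = 26 632 / 57 801 × 100 = 46.1

Youth dependency ratio: 33.1
Total dependency ratio: 46.1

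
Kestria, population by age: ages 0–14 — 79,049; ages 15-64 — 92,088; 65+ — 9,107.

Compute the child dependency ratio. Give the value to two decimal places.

Youth dependency ratio = 79,049 / 92,088 × 100 = 85.84

Youth dependency ratio: 85.84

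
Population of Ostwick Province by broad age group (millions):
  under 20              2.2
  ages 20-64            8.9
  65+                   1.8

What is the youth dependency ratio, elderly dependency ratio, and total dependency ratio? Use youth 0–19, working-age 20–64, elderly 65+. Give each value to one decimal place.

Youth dependency ratio: 24.7
Old-age dependency ratio: 20.2
Total dependency ratio: 44.9

Youth dependency ratio = 2.2 / 8.9 × 100 = 24.7
Old-age dependency ratio = 1.8 / 8.9 × 100 = 20.2
Total dependency ratio = (2.2 + 1.8) / 8.9 × 100 = 4.0 / 8.9 × 100 = 44.9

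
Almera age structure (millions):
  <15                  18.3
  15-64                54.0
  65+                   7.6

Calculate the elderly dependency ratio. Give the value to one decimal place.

Old-age dependency ratio: 14.1

Old-age dependency ratio = 7.6 / 54.0 × 100 = 14.1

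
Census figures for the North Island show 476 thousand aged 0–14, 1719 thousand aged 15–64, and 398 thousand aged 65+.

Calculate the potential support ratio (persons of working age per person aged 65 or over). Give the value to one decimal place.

Potential support ratio: 4.3

Potential support ratio = 1719 / 398 = 4.3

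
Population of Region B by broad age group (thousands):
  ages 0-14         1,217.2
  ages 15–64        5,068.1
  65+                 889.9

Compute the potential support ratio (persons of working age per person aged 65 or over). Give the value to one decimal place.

Potential support ratio = 5,068.1 / 889.9 = 5.7

Potential support ratio: 5.7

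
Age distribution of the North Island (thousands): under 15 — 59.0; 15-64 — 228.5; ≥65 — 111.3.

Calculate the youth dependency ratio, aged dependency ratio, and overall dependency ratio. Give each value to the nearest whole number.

Youth dependency ratio = 59.0 / 228.5 × 100 = 26
Old-age dependency ratio = 111.3 / 228.5 × 100 = 49
Total dependency ratio = (59.0 + 111.3) / 228.5 × 100 = 170.3 / 228.5 × 100 = 75

Youth dependency ratio: 26
Old-age dependency ratio: 49
Total dependency ratio: 75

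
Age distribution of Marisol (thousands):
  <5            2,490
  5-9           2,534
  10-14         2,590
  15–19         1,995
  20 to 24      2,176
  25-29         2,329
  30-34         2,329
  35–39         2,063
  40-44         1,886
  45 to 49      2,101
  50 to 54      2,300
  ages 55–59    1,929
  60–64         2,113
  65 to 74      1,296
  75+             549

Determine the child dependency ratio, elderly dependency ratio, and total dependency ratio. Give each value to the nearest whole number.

Youth dependency ratio: 36
Old-age dependency ratio: 9
Total dependency ratio: 45

0–14: 2,490 + 2,534 + 2,590 = 7,614
15–64: 1,995 + 2,176 + 2,329 + 2,329 + 2,063 + 1,886 + 2,101 + 2,300 + 1,929 + 2,113 = 21,221
65+: 1,296 + 549 = 1,845
Youth dependency ratio = 7,614 / 21,221 × 100 = 36
Old-age dependency ratio = 1,845 / 21,221 × 100 = 9
Total dependency ratio = (7,614 + 1,845) / 21,221 × 100 = 9,459 / 21,221 × 100 = 45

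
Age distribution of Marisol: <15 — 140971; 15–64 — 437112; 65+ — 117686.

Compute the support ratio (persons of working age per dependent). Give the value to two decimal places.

Support ratio: 1.69

Support ratio = 437112 / (140971 + 117686) = 437112 / 258657 = 1.69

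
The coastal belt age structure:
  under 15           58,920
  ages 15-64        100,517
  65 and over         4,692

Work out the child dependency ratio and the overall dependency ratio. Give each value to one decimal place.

Youth dependency ratio = 58,920 / 100,517 × 100 = 58.6
Total dependency ratio = (58,920 + 4,692) / 100,517 × 100 = 63,612 / 100,517 × 100 = 63.3

Youth dependency ratio: 58.6
Total dependency ratio: 63.3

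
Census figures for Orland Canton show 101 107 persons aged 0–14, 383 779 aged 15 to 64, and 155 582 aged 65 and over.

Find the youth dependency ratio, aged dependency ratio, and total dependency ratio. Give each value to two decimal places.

Youth dependency ratio = 101 107 / 383 779 × 100 = 26.35
Old-age dependency ratio = 155 582 / 383 779 × 100 = 40.54
Total dependency ratio = (101 107 + 155 582) / 383 779 × 100 = 256 689 / 383 779 × 100 = 66.88

Youth dependency ratio: 26.35
Old-age dependency ratio: 40.54
Total dependency ratio: 66.88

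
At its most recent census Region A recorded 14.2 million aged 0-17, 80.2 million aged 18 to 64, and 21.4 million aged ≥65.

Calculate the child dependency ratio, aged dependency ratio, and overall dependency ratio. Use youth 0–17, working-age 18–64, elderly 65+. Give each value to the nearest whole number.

Youth dependency ratio: 18
Old-age dependency ratio: 27
Total dependency ratio: 44

Youth dependency ratio = 14.2 / 80.2 × 100 = 18
Old-age dependency ratio = 21.4 / 80.2 × 100 = 27
Total dependency ratio = (14.2 + 21.4) / 80.2 × 100 = 35.6 / 80.2 × 100 = 44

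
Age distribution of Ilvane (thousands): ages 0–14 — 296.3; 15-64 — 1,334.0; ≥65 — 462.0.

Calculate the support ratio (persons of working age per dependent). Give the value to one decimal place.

Support ratio: 1.8

Support ratio = 1,334.0 / (296.3 + 462.0) = 1,334.0 / 758.3 = 1.8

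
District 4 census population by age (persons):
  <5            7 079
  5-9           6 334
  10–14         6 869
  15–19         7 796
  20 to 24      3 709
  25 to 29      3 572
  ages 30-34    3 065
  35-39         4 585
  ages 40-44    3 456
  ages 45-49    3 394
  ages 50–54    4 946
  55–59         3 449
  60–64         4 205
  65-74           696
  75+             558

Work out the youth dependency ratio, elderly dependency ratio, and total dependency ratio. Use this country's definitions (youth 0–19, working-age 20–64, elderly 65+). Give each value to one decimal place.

0–19: 7 079 + 6 334 + 6 869 + 7 796 = 28 078
20–64: 3 709 + 3 572 + 3 065 + 4 585 + 3 456 + 3 394 + 4 946 + 3 449 + 4 205 = 34 381
65+: 696 + 558 = 1 254
Youth dependency ratio = 28 078 / 34 381 × 100 = 81.7
Old-age dependency ratio = 1 254 / 34 381 × 100 = 3.6
Total dependency ratio = (28 078 + 1 254) / 34 381 × 100 = 29 332 / 34 381 × 100 = 85.3

Youth dependency ratio: 81.7
Old-age dependency ratio: 3.6
Total dependency ratio: 85.3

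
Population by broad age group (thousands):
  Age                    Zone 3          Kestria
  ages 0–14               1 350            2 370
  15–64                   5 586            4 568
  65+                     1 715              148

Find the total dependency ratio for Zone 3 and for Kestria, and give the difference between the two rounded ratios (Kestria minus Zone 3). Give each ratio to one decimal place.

Zone 3: 54.9
Kestria: 55.1
Difference: +0.2

Zone 3: (1 350 + 1 715) / 5 586 × 100 = 3 065 / 5 586 × 100 = 54.9
Kestria: (2 370 + 148) / 4 568 × 100 = 2 518 / 4 568 × 100 = 55.1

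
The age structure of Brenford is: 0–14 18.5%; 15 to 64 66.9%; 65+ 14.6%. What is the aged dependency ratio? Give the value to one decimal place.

Old-age dependency ratio: 21.8

Old-age dependency ratio = 14.6 / 66.9 × 100 = 21.8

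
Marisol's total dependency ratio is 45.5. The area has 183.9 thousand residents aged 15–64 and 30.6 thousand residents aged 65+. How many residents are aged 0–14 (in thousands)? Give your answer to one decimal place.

Total dependency ratio = (youth + elderly) / working-age × 100
45.5 = (Y + 30.6) / 183.9 × 100
⇒ 53.1

Aged 0–14: 53.1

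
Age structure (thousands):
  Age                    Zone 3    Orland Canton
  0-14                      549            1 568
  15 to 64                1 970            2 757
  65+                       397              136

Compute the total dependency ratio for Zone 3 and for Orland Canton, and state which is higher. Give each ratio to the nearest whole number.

Zone 3: 48
Orland Canton: 62
Higher: Orland Canton

Zone 3: (549 + 397) / 1 970 × 100 = 946 / 1 970 × 100 = 48
Orland Canton: (1 568 + 136) / 2 757 × 100 = 1 704 / 2 757 × 100 = 62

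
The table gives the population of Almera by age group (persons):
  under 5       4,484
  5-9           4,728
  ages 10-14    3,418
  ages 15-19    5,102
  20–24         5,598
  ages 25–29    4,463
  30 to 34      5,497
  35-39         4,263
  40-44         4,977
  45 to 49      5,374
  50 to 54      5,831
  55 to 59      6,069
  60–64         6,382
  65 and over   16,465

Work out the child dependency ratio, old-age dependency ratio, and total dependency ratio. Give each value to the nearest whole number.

0–14: 4,484 + 4,728 + 3,418 = 12,630
15–64: 5,102 + 5,598 + 4,463 + 5,497 + 4,263 + 4,977 + 5,374 + 5,831 + 6,069 + 6,382 = 53,556
65+: 16,465
Youth dependency ratio = 12,630 / 53,556 × 100 = 24
Old-age dependency ratio = 16,465 / 53,556 × 100 = 31
Total dependency ratio = (12,630 + 16,465) / 53,556 × 100 = 29,095 / 53,556 × 100 = 54

Youth dependency ratio: 24
Old-age dependency ratio: 31
Total dependency ratio: 54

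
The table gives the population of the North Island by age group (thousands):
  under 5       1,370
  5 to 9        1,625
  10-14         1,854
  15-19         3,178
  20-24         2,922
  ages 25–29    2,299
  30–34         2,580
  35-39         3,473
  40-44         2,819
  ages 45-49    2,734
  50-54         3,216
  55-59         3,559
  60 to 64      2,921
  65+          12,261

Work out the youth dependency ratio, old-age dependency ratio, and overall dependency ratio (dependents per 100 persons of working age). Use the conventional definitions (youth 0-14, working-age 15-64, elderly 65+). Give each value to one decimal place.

0–14: 1,370 + 1,625 + 1,854 = 4,849
15–64: 3,178 + 2,922 + 2,299 + 2,580 + 3,473 + 2,819 + 2,734 + 3,216 + 3,559 + 2,921 = 29,701
65+: 12,261
Youth dependency ratio = 4,849 / 29,701 × 100 = 16.3
Old-age dependency ratio = 12,261 / 29,701 × 100 = 41.3
Total dependency ratio = (4,849 + 12,261) / 29,701 × 100 = 17,110 / 29,701 × 100 = 57.6

Youth dependency ratio: 16.3
Old-age dependency ratio: 41.3
Total dependency ratio: 57.6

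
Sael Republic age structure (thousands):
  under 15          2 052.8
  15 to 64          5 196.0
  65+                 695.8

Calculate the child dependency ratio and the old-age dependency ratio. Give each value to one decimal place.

Youth dependency ratio: 39.5
Old-age dependency ratio: 13.4

Youth dependency ratio = 2 052.8 / 5 196.0 × 100 = 39.5
Old-age dependency ratio = 695.8 / 5 196.0 × 100 = 13.4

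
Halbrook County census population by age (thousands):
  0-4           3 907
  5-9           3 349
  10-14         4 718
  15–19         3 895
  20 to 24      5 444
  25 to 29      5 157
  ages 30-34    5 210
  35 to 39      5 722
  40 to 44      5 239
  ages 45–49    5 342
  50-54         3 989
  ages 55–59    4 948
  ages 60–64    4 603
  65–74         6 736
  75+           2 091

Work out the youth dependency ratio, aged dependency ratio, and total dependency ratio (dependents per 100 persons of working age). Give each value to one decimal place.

Youth dependency ratio: 24.2
Old-age dependency ratio: 17.8
Total dependency ratio: 42.0

0–14: 3 907 + 3 349 + 4 718 = 11 974
15–64: 3 895 + 5 444 + 5 157 + 5 210 + 5 722 + 5 239 + 5 342 + 3 989 + 4 948 + 4 603 = 49 549
65+: 6 736 + 2 091 = 8 827
Youth dependency ratio = 11 974 / 49 549 × 100 = 24.2
Old-age dependency ratio = 8 827 / 49 549 × 100 = 17.8
Total dependency ratio = (11 974 + 8 827) / 49 549 × 100 = 20 801 / 49 549 × 100 = 42.0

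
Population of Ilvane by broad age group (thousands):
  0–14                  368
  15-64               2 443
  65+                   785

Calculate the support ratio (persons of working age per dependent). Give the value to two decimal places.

Support ratio = 2 443 / (368 + 785) = 2 443 / 1 153 = 2.12

Support ratio: 2.12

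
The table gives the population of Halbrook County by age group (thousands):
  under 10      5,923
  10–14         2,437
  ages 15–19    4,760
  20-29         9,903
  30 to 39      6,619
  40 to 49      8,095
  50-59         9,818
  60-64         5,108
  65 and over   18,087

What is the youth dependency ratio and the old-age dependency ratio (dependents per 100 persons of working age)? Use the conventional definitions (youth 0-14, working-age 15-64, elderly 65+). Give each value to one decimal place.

Youth dependency ratio: 18.9
Old-age dependency ratio: 40.8

0–14: 5,923 + 2,437 = 8,360
15–64: 4,760 + 9,903 + 6,619 + 8,095 + 9,818 + 5,108 = 44,303
65+: 18,087
Youth dependency ratio = 8,360 / 44,303 × 100 = 18.9
Old-age dependency ratio = 18,087 / 44,303 × 100 = 40.8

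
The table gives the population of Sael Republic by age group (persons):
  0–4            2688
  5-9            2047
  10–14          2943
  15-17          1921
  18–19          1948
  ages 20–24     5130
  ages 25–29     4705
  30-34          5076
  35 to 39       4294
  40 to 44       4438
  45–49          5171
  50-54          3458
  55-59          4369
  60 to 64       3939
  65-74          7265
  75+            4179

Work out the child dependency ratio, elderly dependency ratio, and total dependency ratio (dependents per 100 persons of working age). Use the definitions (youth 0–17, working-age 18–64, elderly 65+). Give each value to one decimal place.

Youth dependency ratio: 22.6
Old-age dependency ratio: 26.9
Total dependency ratio: 49.5

0–17: 2688 + 2047 + 2943 + 1921 = 9599
18–64: 1948 + 5130 + 4705 + 5076 + 4294 + 4438 + 5171 + 3458 + 4369 + 3939 = 42528
65+: 7265 + 4179 = 11444
Youth dependency ratio = 9599 / 42528 × 100 = 22.6
Old-age dependency ratio = 11444 / 42528 × 100 = 26.9
Total dependency ratio = (9599 + 11444) / 42528 × 100 = 21043 / 42528 × 100 = 49.5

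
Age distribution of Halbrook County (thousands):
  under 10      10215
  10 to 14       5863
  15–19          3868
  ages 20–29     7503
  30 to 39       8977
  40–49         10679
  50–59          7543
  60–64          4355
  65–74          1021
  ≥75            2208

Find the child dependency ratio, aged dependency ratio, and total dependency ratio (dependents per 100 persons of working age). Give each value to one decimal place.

Youth dependency ratio: 37.5
Old-age dependency ratio: 7.5
Total dependency ratio: 45.0

0–14: 10215 + 5863 = 16078
15–64: 3868 + 7503 + 8977 + 10679 + 7543 + 4355 = 42925
65+: 1021 + 2208 = 3229
Youth dependency ratio = 16078 / 42925 × 100 = 37.5
Old-age dependency ratio = 3229 / 42925 × 100 = 7.5
Total dependency ratio = (16078 + 3229) / 42925 × 100 = 19307 / 42925 × 100 = 45.0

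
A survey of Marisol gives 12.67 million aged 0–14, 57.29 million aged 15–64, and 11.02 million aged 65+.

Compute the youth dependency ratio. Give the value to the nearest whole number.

Youth dependency ratio: 22

Youth dependency ratio = 12.67 / 57.29 × 100 = 22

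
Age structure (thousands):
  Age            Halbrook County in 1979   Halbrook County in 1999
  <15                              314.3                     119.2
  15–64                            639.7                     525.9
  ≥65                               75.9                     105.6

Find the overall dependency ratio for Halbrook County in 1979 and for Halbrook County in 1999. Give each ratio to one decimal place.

Halbrook County in 1979: 61.0
Halbrook County in 1999: 42.7

Halbrook County in 1979: (314.3 + 75.9) / 639.7 × 100 = 390.2 / 639.7 × 100 = 61.0
Halbrook County in 1999: (119.2 + 105.6) / 525.9 × 100 = 224.8 / 525.9 × 100 = 42.7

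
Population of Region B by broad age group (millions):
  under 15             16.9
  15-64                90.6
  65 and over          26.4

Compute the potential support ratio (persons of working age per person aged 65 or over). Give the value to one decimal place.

Potential support ratio: 3.4

Potential support ratio = 90.6 / 26.4 = 3.4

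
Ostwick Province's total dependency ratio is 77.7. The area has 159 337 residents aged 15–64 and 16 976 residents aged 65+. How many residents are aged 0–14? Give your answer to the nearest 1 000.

Aged 0–14: 107 000

Total dependency ratio = (youth + elderly) / working-age × 100
77.7 = (Y + 16 976) / 159 337 × 100
⇒ 107 000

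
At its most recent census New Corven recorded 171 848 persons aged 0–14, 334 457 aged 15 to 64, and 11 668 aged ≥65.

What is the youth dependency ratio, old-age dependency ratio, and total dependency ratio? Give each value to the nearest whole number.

Youth dependency ratio: 51
Old-age dependency ratio: 3
Total dependency ratio: 55

Youth dependency ratio = 171 848 / 334 457 × 100 = 51
Old-age dependency ratio = 11 668 / 334 457 × 100 = 3
Total dependency ratio = (171 848 + 11 668) / 334 457 × 100 = 183 516 / 334 457 × 100 = 55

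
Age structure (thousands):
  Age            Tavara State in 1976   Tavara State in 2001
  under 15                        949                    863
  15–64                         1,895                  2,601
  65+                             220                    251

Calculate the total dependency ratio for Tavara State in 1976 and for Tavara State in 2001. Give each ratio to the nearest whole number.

Tavara State in 1976: (949 + 220) / 1,895 × 100 = 1,169 / 1,895 × 100 = 62
Tavara State in 2001: (863 + 251) / 2,601 × 100 = 1,114 / 2,601 × 100 = 43

Tavara State in 1976: 62
Tavara State in 2001: 43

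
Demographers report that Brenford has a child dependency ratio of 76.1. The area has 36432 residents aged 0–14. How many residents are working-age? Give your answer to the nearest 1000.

Working-age: 48000

Youth dependency ratio = youth / working-age × 100
76.1 = 36432 / W × 100
⇒ 48000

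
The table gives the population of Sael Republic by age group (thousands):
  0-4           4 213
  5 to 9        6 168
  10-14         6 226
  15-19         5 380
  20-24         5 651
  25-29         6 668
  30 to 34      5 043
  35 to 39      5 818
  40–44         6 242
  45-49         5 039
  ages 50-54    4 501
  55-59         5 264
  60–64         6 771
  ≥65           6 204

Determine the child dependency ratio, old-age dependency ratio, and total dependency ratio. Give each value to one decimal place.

0–14: 4 213 + 6 168 + 6 226 = 16 607
15–64: 5 380 + 5 651 + 6 668 + 5 043 + 5 818 + 6 242 + 5 039 + 4 501 + 5 264 + 6 771 = 56 377
65+: 6 204
Youth dependency ratio = 16 607 / 56 377 × 100 = 29.5
Old-age dependency ratio = 6 204 / 56 377 × 100 = 11.0
Total dependency ratio = (16 607 + 6 204) / 56 377 × 100 = 22 811 / 56 377 × 100 = 40.5

Youth dependency ratio: 29.5
Old-age dependency ratio: 11.0
Total dependency ratio: 40.5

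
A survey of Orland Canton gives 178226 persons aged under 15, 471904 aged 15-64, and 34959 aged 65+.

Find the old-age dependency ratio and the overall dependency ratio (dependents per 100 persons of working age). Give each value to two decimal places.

Old-age dependency ratio: 7.41
Total dependency ratio: 45.18

Old-age dependency ratio = 34959 / 471904 × 100 = 7.41
Total dependency ratio = (178226 + 34959) / 471904 × 100 = 213185 / 471904 × 100 = 45.18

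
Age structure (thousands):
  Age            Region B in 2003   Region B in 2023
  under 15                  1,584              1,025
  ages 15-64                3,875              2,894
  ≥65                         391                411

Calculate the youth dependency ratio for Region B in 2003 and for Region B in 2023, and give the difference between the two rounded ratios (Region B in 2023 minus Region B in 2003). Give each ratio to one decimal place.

Region B in 2003: 40.9
Region B in 2023: 35.4
Difference: -5.5

Region B in 2003: 1,584 / 3,875 × 100 = 40.9
Region B in 2023: 1,025 / 2,894 × 100 = 35.4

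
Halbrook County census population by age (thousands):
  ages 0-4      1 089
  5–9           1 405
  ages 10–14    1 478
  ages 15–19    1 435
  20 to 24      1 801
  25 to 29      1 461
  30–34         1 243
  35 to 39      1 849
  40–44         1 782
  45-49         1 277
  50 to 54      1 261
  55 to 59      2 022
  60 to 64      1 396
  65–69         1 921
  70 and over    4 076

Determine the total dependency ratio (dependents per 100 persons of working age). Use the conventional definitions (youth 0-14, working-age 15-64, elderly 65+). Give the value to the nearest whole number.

Total dependency ratio: 64

0–14: 1 089 + 1 405 + 1 478 = 3 972
15–64: 1 435 + 1 801 + 1 461 + 1 243 + 1 849 + 1 782 + 1 277 + 1 261 + 2 022 + 1 396 = 15 527
65+: 1 921 + 4 076 = 5 997
Total dependency ratio = (3 972 + 5 997) / 15 527 × 100 = 9 969 / 15 527 × 100 = 64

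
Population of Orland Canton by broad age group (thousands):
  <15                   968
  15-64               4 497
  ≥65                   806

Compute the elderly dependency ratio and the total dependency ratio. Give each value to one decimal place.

Old-age dependency ratio: 17.9
Total dependency ratio: 39.4

Old-age dependency ratio = 806 / 4 497 × 100 = 17.9
Total dependency ratio = (968 + 806) / 4 497 × 100 = 1 774 / 4 497 × 100 = 39.4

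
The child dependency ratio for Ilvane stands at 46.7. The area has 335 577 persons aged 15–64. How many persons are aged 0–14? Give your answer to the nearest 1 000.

Youth dependency ratio = youth / working-age × 100
46.7 = Y / 335 577 × 100
⇒ 157 000

Aged 0–14: 157 000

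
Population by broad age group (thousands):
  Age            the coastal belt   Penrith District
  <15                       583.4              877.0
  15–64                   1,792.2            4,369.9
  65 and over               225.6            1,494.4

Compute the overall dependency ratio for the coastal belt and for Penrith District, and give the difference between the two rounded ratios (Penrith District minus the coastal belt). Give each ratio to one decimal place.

the coastal belt: 45.1
Penrith District: 54.3
Difference: +9.2

the coastal belt: (583.4 + 225.6) / 1,792.2 × 100 = 809.0 / 1,792.2 × 100 = 45.1
Penrith District: (877.0 + 1,494.4) / 4,369.9 × 100 = 2,371.4 / 4,369.9 × 100 = 54.3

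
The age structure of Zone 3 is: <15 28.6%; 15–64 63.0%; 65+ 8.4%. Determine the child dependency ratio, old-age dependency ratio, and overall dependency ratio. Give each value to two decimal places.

Youth dependency ratio = 28.6 / 63.0 × 100 = 45.40
Old-age dependency ratio = 8.4 / 63.0 × 100 = 13.33
Total dependency ratio = (28.6 + 8.4) / 63.0 × 100 = 37.0 / 63.0 × 100 = 58.73

Youth dependency ratio: 45.40
Old-age dependency ratio: 13.33
Total dependency ratio: 58.73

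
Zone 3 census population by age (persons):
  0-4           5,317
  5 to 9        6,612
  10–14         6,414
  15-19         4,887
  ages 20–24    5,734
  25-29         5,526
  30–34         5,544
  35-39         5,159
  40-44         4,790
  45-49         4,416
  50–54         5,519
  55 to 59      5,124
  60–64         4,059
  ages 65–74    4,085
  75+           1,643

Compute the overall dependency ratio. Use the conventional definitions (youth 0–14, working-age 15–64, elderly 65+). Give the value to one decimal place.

Total dependency ratio: 47.4

0–14: 5,317 + 6,612 + 6,414 = 18,343
15–64: 4,887 + 5,734 + 5,526 + 5,544 + 5,159 + 4,790 + 4,416 + 5,519 + 5,124 + 4,059 = 50,758
65+: 4,085 + 1,643 = 5,728
Total dependency ratio = (18,343 + 5,728) / 50,758 × 100 = 24,071 / 50,758 × 100 = 47.4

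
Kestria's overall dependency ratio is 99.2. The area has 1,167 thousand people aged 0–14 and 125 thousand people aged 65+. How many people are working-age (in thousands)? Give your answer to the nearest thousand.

Total dependency ratio = (youth + elderly) / working-age × 100
99.2 = (1,167 + 125) / W × 100
⇒ 1,302

Working-age: 1,302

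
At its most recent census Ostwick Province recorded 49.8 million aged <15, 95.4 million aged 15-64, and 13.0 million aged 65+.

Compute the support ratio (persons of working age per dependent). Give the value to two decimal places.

Support ratio = 95.4 / (49.8 + 13.0) = 95.4 / 62.8 = 1.52

Support ratio: 1.52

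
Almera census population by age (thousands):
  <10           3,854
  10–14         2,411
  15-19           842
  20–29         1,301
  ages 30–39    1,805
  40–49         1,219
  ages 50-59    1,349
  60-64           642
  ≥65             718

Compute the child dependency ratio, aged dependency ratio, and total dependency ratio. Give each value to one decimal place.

Youth dependency ratio: 87.5
Old-age dependency ratio: 10.0
Total dependency ratio: 97.6

0–14: 3,854 + 2,411 = 6,265
15–64: 842 + 1,301 + 1,805 + 1,219 + 1,349 + 642 = 7,158
65+: 718
Youth dependency ratio = 6,265 / 7,158 × 100 = 87.5
Old-age dependency ratio = 718 / 7,158 × 100 = 10.0
Total dependency ratio = (6,265 + 718) / 7,158 × 100 = 6,983 / 7,158 × 100 = 97.6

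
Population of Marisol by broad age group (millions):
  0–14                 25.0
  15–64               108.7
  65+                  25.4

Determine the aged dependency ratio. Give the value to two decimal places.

Old-age dependency ratio = 25.4 / 108.7 × 100 = 23.37

Old-age dependency ratio: 23.37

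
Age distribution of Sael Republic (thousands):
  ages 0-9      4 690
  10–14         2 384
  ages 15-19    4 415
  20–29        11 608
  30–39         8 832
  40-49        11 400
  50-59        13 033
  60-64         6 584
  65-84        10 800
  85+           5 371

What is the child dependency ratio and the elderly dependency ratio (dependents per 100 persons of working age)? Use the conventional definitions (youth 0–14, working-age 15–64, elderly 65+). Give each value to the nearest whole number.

0–14: 4 690 + 2 384 = 7 074
15–64: 4 415 + 11 608 + 8 832 + 11 400 + 13 033 + 6 584 = 55 872
65+: 10 800 + 5 371 = 16 171
Youth dependency ratio = 7 074 / 55 872 × 100 = 13
Old-age dependency ratio = 16 171 / 55 872 × 100 = 29

Youth dependency ratio: 13
Old-age dependency ratio: 29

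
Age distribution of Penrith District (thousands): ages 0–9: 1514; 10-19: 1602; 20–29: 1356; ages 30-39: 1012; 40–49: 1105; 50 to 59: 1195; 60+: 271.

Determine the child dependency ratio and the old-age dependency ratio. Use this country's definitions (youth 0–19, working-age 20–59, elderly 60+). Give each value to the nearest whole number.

0–19: 1514 + 1602 = 3116
20–59: 1356 + 1012 + 1105 + 1195 = 4668
60+: 271
Youth dependency ratio = 3116 / 4668 × 100 = 67
Old-age dependency ratio = 271 / 4668 × 100 = 6

Youth dependency ratio: 67
Old-age dependency ratio: 6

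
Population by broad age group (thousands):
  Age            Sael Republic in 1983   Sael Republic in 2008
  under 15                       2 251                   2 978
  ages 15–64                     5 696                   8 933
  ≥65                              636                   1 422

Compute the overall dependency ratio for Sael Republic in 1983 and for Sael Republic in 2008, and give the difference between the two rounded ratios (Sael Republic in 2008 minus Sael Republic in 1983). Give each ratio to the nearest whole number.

Sael Republic in 1983: (2 251 + 636) / 5 696 × 100 = 2 887 / 5 696 × 100 = 51
Sael Republic in 2008: (2 978 + 1 422) / 8 933 × 100 = 4 400 / 8 933 × 100 = 49

Sael Republic in 1983: 51
Sael Republic in 2008: 49
Difference: -2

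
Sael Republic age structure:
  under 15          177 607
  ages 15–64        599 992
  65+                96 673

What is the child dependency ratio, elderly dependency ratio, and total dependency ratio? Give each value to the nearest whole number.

Youth dependency ratio: 30
Old-age dependency ratio: 16
Total dependency ratio: 46

Youth dependency ratio = 177 607 / 599 992 × 100 = 30
Old-age dependency ratio = 96 673 / 599 992 × 100 = 16
Total dependency ratio = (177 607 + 96 673) / 599 992 × 100 = 274 280 / 599 992 × 100 = 46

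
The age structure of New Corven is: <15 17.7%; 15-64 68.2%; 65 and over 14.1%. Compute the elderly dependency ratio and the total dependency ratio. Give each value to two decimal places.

Old-age dependency ratio: 20.67
Total dependency ratio: 46.63

Old-age dependency ratio = 14.1 / 68.2 × 100 = 20.67
Total dependency ratio = (17.7 + 14.1) / 68.2 × 100 = 31.8 / 68.2 × 100 = 46.63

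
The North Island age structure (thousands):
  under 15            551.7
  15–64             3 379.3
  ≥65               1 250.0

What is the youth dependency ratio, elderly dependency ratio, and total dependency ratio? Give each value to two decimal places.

Youth dependency ratio: 16.33
Old-age dependency ratio: 36.99
Total dependency ratio: 53.32

Youth dependency ratio = 551.7 / 3 379.3 × 100 = 16.33
Old-age dependency ratio = 1 250.0 / 3 379.3 × 100 = 36.99
Total dependency ratio = (551.7 + 1 250.0) / 3 379.3 × 100 = 1 801.7 / 3 379.3 × 100 = 53.32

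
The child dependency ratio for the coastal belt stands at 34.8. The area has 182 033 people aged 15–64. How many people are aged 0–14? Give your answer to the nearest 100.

Aged 0–14: 63 300

Youth dependency ratio = youth / working-age × 100
34.8 = Y / 182 033 × 100
⇒ 63 300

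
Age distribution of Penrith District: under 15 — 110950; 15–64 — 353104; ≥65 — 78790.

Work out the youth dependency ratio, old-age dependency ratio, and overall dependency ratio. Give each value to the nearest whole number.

Youth dependency ratio: 31
Old-age dependency ratio: 22
Total dependency ratio: 54

Youth dependency ratio = 110950 / 353104 × 100 = 31
Old-age dependency ratio = 78790 / 353104 × 100 = 22
Total dependency ratio = (110950 + 78790) / 353104 × 100 = 189740 / 353104 × 100 = 54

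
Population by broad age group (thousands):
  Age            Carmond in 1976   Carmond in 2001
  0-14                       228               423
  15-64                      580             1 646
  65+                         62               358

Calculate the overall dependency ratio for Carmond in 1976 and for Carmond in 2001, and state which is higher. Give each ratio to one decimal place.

Carmond in 1976: 50.0
Carmond in 2001: 47.4
Higher: Carmond in 1976

Carmond in 1976: (228 + 62) / 580 × 100 = 290 / 580 × 100 = 50.0
Carmond in 2001: (423 + 358) / 1 646 × 100 = 781 / 1 646 × 100 = 47.4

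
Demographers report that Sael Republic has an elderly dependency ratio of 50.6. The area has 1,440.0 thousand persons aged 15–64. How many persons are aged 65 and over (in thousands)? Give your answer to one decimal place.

Old-age dependency ratio = elderly / working-age × 100
50.6 = E / 1,440.0 × 100
⇒ 728.6

Aged 65 and over: 728.6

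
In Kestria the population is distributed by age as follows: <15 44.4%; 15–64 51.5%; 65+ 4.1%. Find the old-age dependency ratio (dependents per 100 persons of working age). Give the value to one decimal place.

Old-age dependency ratio: 8.0

Old-age dependency ratio = 4.1 / 51.5 × 100 = 8.0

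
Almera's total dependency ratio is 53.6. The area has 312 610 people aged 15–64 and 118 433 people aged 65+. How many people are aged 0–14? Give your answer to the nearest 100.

Aged 0–14: 49 100

Total dependency ratio = (youth + elderly) / working-age × 100
53.6 = (Y + 118 433) / 312 610 × 100
⇒ 49 100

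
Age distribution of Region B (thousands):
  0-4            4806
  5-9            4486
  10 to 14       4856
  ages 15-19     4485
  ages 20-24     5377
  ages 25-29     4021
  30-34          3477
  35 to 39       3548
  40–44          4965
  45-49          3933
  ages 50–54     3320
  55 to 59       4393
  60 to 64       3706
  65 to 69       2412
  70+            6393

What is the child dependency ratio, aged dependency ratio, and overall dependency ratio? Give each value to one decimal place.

0–14: 4806 + 4486 + 4856 = 14148
15–64: 4485 + 5377 + 4021 + 3477 + 3548 + 4965 + 3933 + 3320 + 4393 + 3706 = 41225
65+: 2412 + 6393 = 8805
Youth dependency ratio = 14148 / 41225 × 100 = 34.3
Old-age dependency ratio = 8805 / 41225 × 100 = 21.4
Total dependency ratio = (14148 + 8805) / 41225 × 100 = 22953 / 41225 × 100 = 55.7

Youth dependency ratio: 34.3
Old-age dependency ratio: 21.4
Total dependency ratio: 55.7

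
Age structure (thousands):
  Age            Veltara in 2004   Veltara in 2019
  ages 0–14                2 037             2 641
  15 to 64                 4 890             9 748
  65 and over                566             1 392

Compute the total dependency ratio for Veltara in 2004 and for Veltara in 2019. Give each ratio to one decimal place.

Veltara in 2004: 53.2
Veltara in 2019: 41.4

Veltara in 2004: (2 037 + 566) / 4 890 × 100 = 2 603 / 4 890 × 100 = 53.2
Veltara in 2019: (2 641 + 1 392) / 9 748 × 100 = 4 033 / 9 748 × 100 = 41.4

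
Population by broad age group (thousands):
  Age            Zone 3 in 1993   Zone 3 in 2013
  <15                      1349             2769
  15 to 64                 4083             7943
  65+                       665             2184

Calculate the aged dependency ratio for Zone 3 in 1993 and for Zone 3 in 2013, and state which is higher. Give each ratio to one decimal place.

Zone 3 in 1993: 665 / 4083 × 100 = 16.3
Zone 3 in 2013: 2184 / 7943 × 100 = 27.5

Zone 3 in 1993: 16.3
Zone 3 in 2013: 27.5
Higher: Zone 3 in 2013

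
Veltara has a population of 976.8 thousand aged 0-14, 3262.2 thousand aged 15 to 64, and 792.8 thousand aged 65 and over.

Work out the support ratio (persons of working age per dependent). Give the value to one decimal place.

Support ratio = 3262.2 / (976.8 + 792.8) = 3262.2 / 1769.6 = 1.8

Support ratio: 1.8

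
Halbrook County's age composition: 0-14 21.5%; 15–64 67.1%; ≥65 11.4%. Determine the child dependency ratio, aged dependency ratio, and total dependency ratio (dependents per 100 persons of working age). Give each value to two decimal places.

Youth dependency ratio = 21.5 / 67.1 × 100 = 32.04
Old-age dependency ratio = 11.4 / 67.1 × 100 = 16.99
Total dependency ratio = (21.5 + 11.4) / 67.1 × 100 = 32.9 / 67.1 × 100 = 49.03

Youth dependency ratio: 32.04
Old-age dependency ratio: 16.99
Total dependency ratio: 49.03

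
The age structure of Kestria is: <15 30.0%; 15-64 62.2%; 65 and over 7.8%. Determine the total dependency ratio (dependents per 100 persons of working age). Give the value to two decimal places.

Total dependency ratio = (30.0 + 7.8) / 62.2 × 100 = 37.8 / 62.2 × 100 = 60.77

Total dependency ratio: 60.77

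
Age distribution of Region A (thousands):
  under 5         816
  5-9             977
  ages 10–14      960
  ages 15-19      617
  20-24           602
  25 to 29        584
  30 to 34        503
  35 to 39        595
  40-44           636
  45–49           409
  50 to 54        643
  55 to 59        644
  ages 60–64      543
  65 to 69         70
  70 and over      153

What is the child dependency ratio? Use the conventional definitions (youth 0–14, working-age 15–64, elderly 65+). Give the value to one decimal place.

0–14: 816 + 977 + 960 = 2,753
15–64: 617 + 602 + 584 + 503 + 595 + 636 + 409 + 643 + 644 + 543 = 5,776
65+: 70 + 153 = 223
Youth dependency ratio = 2,753 / 5,776 × 100 = 47.7

Youth dependency ratio: 47.7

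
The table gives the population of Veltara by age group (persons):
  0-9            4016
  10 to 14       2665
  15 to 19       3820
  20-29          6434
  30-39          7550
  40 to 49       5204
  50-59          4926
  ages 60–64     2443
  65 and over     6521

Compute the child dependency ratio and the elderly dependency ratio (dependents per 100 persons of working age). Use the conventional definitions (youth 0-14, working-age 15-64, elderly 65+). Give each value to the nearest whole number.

0–14: 4016 + 2665 = 6681
15–64: 3820 + 6434 + 7550 + 5204 + 4926 + 2443 = 30377
65+: 6521
Youth dependency ratio = 6681 / 30377 × 100 = 22
Old-age dependency ratio = 6521 / 30377 × 100 = 21

Youth dependency ratio: 22
Old-age dependency ratio: 21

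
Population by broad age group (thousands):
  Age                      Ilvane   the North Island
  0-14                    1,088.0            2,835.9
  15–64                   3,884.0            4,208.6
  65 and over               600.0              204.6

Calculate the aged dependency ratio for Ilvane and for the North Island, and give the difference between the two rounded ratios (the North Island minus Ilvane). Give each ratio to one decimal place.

Ilvane: 600.0 / 3,884.0 × 100 = 15.4
the North Island: 204.6 / 4,208.6 × 100 = 4.9

Ilvane: 15.4
the North Island: 4.9
Difference: -10.5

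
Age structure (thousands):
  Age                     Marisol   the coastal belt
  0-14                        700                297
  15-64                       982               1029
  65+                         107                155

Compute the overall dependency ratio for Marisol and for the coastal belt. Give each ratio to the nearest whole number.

Marisol: 82
the coastal belt: 44

Marisol: (700 + 107) / 982 × 100 = 807 / 982 × 100 = 82
the coastal belt: (297 + 155) / 1029 × 100 = 452 / 1029 × 100 = 44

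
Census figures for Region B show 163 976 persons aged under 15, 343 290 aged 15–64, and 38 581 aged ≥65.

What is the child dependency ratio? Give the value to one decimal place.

Youth dependency ratio: 47.8

Youth dependency ratio = 163 976 / 343 290 × 100 = 47.8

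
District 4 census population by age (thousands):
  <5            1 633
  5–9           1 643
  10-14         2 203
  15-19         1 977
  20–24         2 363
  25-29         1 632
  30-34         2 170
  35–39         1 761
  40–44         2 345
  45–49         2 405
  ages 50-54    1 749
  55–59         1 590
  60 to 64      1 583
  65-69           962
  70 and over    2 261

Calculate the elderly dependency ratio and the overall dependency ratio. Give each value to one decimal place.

Old-age dependency ratio: 16.5
Total dependency ratio: 44.5

0–14: 1 633 + 1 643 + 2 203 = 5 479
15–64: 1 977 + 2 363 + 1 632 + 2 170 + 1 761 + 2 345 + 2 405 + 1 749 + 1 590 + 1 583 = 19 575
65+: 962 + 2 261 = 3 223
Old-age dependency ratio = 3 223 / 19 575 × 100 = 16.5
Total dependency ratio = (5 479 + 3 223) / 19 575 × 100 = 8 702 / 19 575 × 100 = 44.5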